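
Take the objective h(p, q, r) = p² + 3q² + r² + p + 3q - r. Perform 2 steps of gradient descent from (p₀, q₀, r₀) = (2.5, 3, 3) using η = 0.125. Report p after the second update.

∇h = (2p + 1, 6q + 3, 2r - 1)
(p₁, q₁, r₁) = (2.5, 3, 3) − 0.125·(6, 21, 5) = (1.75, 0.375, 2.375)
(p₂, q₂, r₂) = (1.75, 0.375, 2.375) − 0.125·(4.5, 5.25, 3.75) = (1.1875, -0.28125, 1.90625)
p = 1.1875

1.1875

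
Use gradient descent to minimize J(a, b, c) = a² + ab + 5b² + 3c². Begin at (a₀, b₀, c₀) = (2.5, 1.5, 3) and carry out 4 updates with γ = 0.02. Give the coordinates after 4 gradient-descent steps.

∇J = (2a + b, a + 10b, 6c)
(a₁, b₁, c₁) = (2.5, 1.5, 3) − 0.02·(6.5, 17.5, 18) = (2.37, 1.15, 2.64)
(a₂, b₂, c₂) = (2.37, 1.15, 2.64) − 0.02·(5.89, 13.87, 15.84) = (2.2522, 0.8726, 2.3232)
(a₃, b₃, c₃) = (2.2522, 0.8726, 2.3232) − 0.02·(5.377, 10.9782, 13.9392) = (2.14466, 0.653036, 2.044416)
(a₄, b₄, c₄) = (2.14466, 0.653036, 2.044416) − 0.02·(4.942356, 8.67502, 12.266496) = (2.04581288, 0.4795356, 1.79908608)

(2.04581288, 0.4795356, 1.79908608)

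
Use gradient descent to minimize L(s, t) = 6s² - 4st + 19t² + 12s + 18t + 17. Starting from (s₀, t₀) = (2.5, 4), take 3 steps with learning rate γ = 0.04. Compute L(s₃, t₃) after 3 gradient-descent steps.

∇L = (12s - 4t + 12, -4s + 38t + 18)
Step 1: at (2.5, 4), ∇L = (26, 160) → (2.5, 4) − 0.04·(26, 160) = (1.46, -2.4)
Step 2: at (1.46, -2.4), ∇L = (39.12, -79.04) → (1.46, -2.4) − 0.04·(39.12, -79.04) = (-0.1048, 0.7616)
Step 3: at (-0.1048, 0.7616), ∇L = (7.696, 47.36) → (-0.1048, 0.7616) − 0.04·(7.696, 47.36) = (-0.41264, -1.1328)
L(-0.41264, -1.1328) = 15.1912772096

15.1912772096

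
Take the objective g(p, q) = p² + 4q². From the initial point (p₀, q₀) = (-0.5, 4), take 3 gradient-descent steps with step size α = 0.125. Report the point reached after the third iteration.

∇g = (2p, 8q)
(p₁, q₁) = (-0.5, 4) − 0.125·(-1, 32) = (-0.375, 0)
(p₂, q₂) = (-0.375, 0) − 0.125·(-0.75, 0) = (-0.28125, 0)
(p₃, q₃) = (-0.28125, 0) − 0.125·(-0.5625, 0) = (-0.2109375, 0)

(-0.2109375, 0)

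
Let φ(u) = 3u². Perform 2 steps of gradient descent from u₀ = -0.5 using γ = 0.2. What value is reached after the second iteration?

φ′(u) = 6u
Step 1: φ′(-0.5) = -3; u₁ = -0.5 − 0.2·(-3) = 0.1
Step 2: φ′(0.1) = 0.6; u₂ = 0.1 − 0.2·0.6 = -0.02

-0.02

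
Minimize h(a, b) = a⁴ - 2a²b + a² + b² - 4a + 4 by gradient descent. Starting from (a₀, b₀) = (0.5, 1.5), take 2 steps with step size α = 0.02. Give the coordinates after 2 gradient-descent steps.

(0.71820152, 1.406884)

∇h = (4a³ - 4ab + 2a - 4, -2a² + 2b)
Step 1: at (0.5, 1.5), ∇h = (-5.5, 2.5) → (0.5, 1.5) − 0.02·(-5.5, 2.5) = (0.61, 1.45)
Step 2: at (0.61, 1.45), ∇h = (-5.410076, 2.1558) → (0.61, 1.45) − 0.02·(-5.410076, 2.1558) = (0.71820152, 1.406884)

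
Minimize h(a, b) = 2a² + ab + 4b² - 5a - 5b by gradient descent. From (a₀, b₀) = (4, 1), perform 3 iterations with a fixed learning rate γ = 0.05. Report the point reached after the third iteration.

∇h = (4a + b - 5, a + 8b - 5)
(a₁, b₁) = (4, 1) − 0.05·(12, 7) = (3.4, 0.65)
(a₂, b₂) = (3.4, 0.65) − 0.05·(9.25, 3.6) = (2.9375, 0.47)
(a₃, b₃) = (2.9375, 0.47) − 0.05·(7.22, 1.6975) = (2.5765, 0.385125)

(2.5765, 0.385125)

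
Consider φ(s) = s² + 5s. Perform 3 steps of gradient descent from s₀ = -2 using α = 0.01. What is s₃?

φ′(s) = 2s + 5
Step 1: φ′(-2) = 1; s₁ = -2 − 0.01·1 = -2.01
Step 2: φ′(-2.01) = 0.98; s₂ = -2.01 − 0.01·0.98 = -2.0198
Step 3: φ′(-2.0198) = 0.9604; s₃ = -2.0198 − 0.01·0.9604 = -2.029404

-2.029404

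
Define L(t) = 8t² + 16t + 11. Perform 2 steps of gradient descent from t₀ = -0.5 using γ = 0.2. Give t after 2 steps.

1.42

L′(t) = 16t + 16
Step 1: L′(-0.5) = 8; t₁ = -0.5 − 0.2·8 = -2.1
Step 2: L′(-2.1) = -17.6; t₂ = -2.1 − 0.2·(-17.6) = 1.42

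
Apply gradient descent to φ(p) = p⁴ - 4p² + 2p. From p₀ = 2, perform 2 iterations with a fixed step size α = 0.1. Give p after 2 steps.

0.1568

φ′(p) = 4p³ - 8p + 2
Step 1: φ′(2) = 18; p₁ = 2 − 0.1·18 = 0.2
Step 2: φ′(0.2) = 0.432; p₂ = 0.2 − 0.1·0.432 = 0.1568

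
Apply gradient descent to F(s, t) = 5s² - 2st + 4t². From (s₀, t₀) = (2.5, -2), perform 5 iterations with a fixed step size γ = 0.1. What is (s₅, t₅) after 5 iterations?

∇F = (10s - 2t, -2s + 8t)
Step 1: at (2.5, -2), ∇F = (29, -21) → (2.5, -2) − 0.1·(29, -21) = (-0.4, 0.1)
Step 2: at (-0.4, 0.1), ∇F = (-4.2, 1.6) → (-0.4, 0.1) − 0.1·(-4.2, 1.6) = (0.02, -0.06)
Step 3: at (0.02, -0.06), ∇F = (0.32, -0.52) → (0.02, -0.06) − 0.1·(0.32, -0.52) = (-0.012, -0.008)
Step 4: at (-0.012, -0.008), ∇F = (-0.104, -0.04) → (-0.012, -0.008) − 0.1·(-0.104, -0.04) = (-0.0016, -0.004)
Step 5: at (-0.0016, -0.004), ∇F = (-0.008, -0.0288) → (-0.0016, -0.004) − 0.1·(-0.008, -0.0288) = (-0.0008, -0.00112)

(-0.0008, -0.00112)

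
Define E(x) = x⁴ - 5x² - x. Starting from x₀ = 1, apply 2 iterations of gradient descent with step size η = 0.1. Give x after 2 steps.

1.5348

E′(x) = 4x³ - 10x - 1
x₁ = 1 − 0.1·(-7) = 1.7
x₂ = 1.7 − 0.1·1.652 = 1.5348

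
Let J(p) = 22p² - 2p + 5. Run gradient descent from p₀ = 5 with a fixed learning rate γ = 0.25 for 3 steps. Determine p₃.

J′(p) = 44p - 2
Step 1: J′(5) = 218; p₁ = 5 − 0.25·218 = -49.5
Step 2: J′(-49.5) = -2180; p₂ = -49.5 − 0.25·(-2180) = 495.5
Step 3: J′(495.5) = 21800; p₃ = 495.5 − 0.25·21800 = -4954.5

-4954.5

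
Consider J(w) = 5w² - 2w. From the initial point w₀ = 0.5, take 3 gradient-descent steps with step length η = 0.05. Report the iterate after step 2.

0.275

J′(w) = 10w - 2
Step 1: J′(0.5) = 3; w₁ = 0.5 − 0.05·3 = 0.35
Step 2: J′(0.35) = 1.5; w₂ = 0.35 − 0.05·1.5 = 0.275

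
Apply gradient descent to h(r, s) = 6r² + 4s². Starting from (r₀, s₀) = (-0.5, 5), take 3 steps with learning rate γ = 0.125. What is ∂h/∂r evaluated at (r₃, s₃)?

∇h = (12r, 8s)
(r₁, s₁) = (-0.5, 5) − 0.125·(-6, 40) = (0.25, 0)
(r₂, s₂) = (0.25, 0) − 0.125·(3, 0) = (-0.125, 0)
(r₃, s₃) = (-0.125, 0) − 0.125·(-1.5, 0) = (0.0625, 0)
∂h/∂r at (0.0625, 0) = 0.75

0.75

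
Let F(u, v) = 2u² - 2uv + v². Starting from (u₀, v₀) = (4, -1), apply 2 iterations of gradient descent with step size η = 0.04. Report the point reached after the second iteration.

(2.7072, -0.2896)

∇F = (4u - 2v, -2u + 2v)
Step 1: at (4, -1), ∇F = (18, -10) → (4, -1) − 0.04·(18, -10) = (3.28, -0.6)
Step 2: at (3.28, -0.6), ∇F = (14.32, -7.76) → (3.28, -0.6) − 0.04·(14.32, -7.76) = (2.7072, -0.2896)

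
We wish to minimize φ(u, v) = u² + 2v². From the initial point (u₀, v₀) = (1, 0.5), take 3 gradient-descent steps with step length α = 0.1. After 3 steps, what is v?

0.108

∇φ = (2u, 4v)
Step 1: at (1, 0.5), ∇φ = (2, 2) → (1, 0.5) − 0.1·(2, 2) = (0.8, 0.3)
Step 2: at (0.8, 0.3), ∇φ = (1.6, 1.2) → (0.8, 0.3) − 0.1·(1.6, 1.2) = (0.64, 0.18)
Step 3: at (0.64, 0.18), ∇φ = (1.28, 0.72) → (0.64, 0.18) − 0.1·(1.28, 0.72) = (0.512, 0.108)
v = 0.108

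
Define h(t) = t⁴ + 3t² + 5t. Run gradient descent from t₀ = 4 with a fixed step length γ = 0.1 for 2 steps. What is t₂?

5872.15

h′(t) = 4t³ + 6t + 5
Step 1: h′(4) = 285; t₁ = 4 − 0.1·285 = -24.5
Step 2: h′(-24.5) = -58966.5; t₂ = -24.5 − 0.1·(-58966.5) = 5872.15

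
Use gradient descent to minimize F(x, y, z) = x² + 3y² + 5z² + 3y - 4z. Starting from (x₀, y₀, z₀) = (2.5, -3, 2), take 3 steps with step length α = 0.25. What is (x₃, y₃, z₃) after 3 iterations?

∇F = (2x, 6y + 3, 10z - 4)
(x₁, y₁, z₁) = (2.5, -3, 2) − 0.25·(5, -15, 16) = (1.25, 0.75, -2)
(x₂, y₂, z₂) = (1.25, 0.75, -2) − 0.25·(2.5, 7.5, -24) = (0.625, -1.125, 4)
(x₃, y₃, z₃) = (0.625, -1.125, 4) − 0.25·(1.25, -3.75, 36) = (0.3125, -0.1875, -5)

(0.3125, -0.1875, -5)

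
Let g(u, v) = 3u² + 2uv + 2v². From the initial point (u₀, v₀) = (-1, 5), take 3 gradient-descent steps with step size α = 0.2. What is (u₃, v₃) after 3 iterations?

(-0.36, 0.28)

∇g = (6u + 2v, 2u + 4v)
(u₁, v₁) = (-1, 5) − 0.2·(4, 18) = (-1.8, 1.4)
(u₂, v₂) = (-1.8, 1.4) − 0.2·(-8, 2) = (-0.2, 1)
(u₃, v₃) = (-0.2, 1) − 0.2·(0.8, 3.6) = (-0.36, 0.28)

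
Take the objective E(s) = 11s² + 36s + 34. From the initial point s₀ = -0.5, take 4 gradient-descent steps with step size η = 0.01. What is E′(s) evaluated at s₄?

9.253764

E′(s) = 22s + 36
Step 1: E′(-0.5) = 25; s₁ = -0.5 − 0.01·25 = -0.75
Step 2: E′(-0.75) = 19.5; s₂ = -0.75 − 0.01·19.5 = -0.945
Step 3: E′(-0.945) = 15.21; s₃ = -0.945 − 0.01·15.21 = -1.0971
Step 4: E′(-1.0971) = 11.8638; s₄ = -1.0971 − 0.01·11.8638 = -1.215738
E′(s) at (-1.215738) = 9.253764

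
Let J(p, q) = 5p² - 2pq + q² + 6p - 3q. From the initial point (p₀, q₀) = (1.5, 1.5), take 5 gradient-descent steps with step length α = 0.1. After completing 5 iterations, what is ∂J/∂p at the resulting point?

0.12192

∇J = (10p - 2q + 6, -2p + 2q - 3)
(p₁, q₁) = (1.5, 1.5) − 0.1·(18, -3) = (-0.3, 1.8)
(p₂, q₂) = (-0.3, 1.8) − 0.1·(-0.6, 1.2) = (-0.24, 1.68)
(p₃, q₃) = (-0.24, 1.68) − 0.1·(0.24, 0.84) = (-0.264, 1.596)
(p₄, q₄) = (-0.264, 1.596) − 0.1·(0.168, 0.72) = (-0.2808, 1.524)
(p₅, q₅) = (-0.2808, 1.524) − 0.1·(0.144, 0.6096) = (-0.2952, 1.46304)
∂J/∂p at (-0.2952, 1.46304) = 0.12192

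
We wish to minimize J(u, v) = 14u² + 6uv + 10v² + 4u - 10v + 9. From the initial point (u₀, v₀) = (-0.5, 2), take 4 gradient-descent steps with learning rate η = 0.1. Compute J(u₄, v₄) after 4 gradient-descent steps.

∇J = (28u + 6v + 4, 6u + 20v - 10)
(u₁, v₁) = (-0.5, 2) − 0.1·(2, 27) = (-0.7, -0.7)
(u₂, v₂) = (-0.7, -0.7) − 0.1·(-19.8, -28.2) = (1.28, 2.12)
(u₃, v₃) = (1.28, 2.12) − 0.1·(52.56, 40.08) = (-3.976, -1.888)
(u₄, v₄) = (-3.976, -1.888) − 0.1·(-118.656, -71.616) = (7.8896, 5.2736)
J(7.8896, 5.2736) = 1387.0115712

1387.0115712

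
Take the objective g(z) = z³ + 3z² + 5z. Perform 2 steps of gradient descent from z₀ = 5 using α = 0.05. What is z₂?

-0.6375

g′(z) = 3z² + 6z + 5
Step 1: g′(5) = 110; z₁ = 5 − 0.05·110 = -0.5
Step 2: g′(-0.5) = 2.75; z₂ = -0.5 − 0.05·2.75 = -0.6375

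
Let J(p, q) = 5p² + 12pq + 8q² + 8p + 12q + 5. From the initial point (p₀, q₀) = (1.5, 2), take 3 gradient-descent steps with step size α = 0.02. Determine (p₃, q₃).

(-0.109696, -0.168512)

∇J = (10p + 12q + 8, 12p + 16q + 12)
Step 1: at (1.5, 2), ∇J = (47, 62) → (1.5, 2) − 0.02·(47, 62) = (0.56, 0.76)
Step 2: at (0.56, 0.76), ∇J = (22.72, 30.88) → (0.56, 0.76) − 0.02·(22.72, 30.88) = (0.1056, 0.1424)
Step 3: at (0.1056, 0.1424), ∇J = (10.7648, 15.5456) → (0.1056, 0.1424) − 0.02·(10.7648, 15.5456) = (-0.109696, -0.168512)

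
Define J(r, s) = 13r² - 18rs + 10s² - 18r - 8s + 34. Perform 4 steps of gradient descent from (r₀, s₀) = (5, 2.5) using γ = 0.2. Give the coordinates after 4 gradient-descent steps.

∇J = (26r - 18s - 18, -18r + 20s - 8)
(r₁, s₁) = (5, 2.5) − 0.2·(67, -48) = (-8.4, 12.1)
(r₂, s₂) = (-8.4, 12.1) − 0.2·(-454.2, 385.2) = (82.44, -64.94)
(r₃, s₃) = (82.44, -64.94) − 0.2·(3294.36, -2790.72) = (-576.432, 493.204)
(r₄, s₄) = (-576.432, 493.204) − 0.2·(-23882.904, 20231.856) = (4200.1488, -3553.1672)

(4200.1488, -3553.1672)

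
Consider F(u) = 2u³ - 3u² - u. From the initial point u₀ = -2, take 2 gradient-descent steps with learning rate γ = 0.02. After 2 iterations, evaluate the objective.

F′(u) = 6u² - 6u - 1
u₁ = -2 − 0.02·35 = -2.7
u₂ = -2.7 − 0.02·58.94 = -3.8788
F(-3.8788) = -157.970254159744

-157.970254159744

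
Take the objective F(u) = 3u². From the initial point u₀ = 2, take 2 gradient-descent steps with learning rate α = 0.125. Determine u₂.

0.125

F′(u) = 6u
Step 1: F′(2) = 12; u₁ = 2 − 0.125·12 = 0.5
Step 2: F′(0.5) = 3; u₂ = 0.5 − 0.125·3 = 0.125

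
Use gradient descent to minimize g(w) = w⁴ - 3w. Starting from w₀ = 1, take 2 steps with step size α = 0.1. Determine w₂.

g′(w) = 4w³ - 3
w₁ = 1 − 0.1·1 = 0.9
w₂ = 0.9 − 0.1·(-0.084) = 0.9084

0.9084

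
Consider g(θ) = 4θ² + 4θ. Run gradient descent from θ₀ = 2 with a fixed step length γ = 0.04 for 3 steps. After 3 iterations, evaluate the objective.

g′(θ) = 8θ + 4
θ₁ = 2 − 0.04·20 = 1.2
θ₂ = 1.2 − 0.04·13.6 = 0.656
θ₃ = 0.656 − 0.04·9.248 = 0.28608
g(0.28608) = 1.4716870656

1.4716870656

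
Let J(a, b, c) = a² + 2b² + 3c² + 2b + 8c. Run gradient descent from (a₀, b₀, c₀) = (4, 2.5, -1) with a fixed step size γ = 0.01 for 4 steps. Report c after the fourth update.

-1.07308368

∇J = (2a, 4b + 2, 6c + 8)
(a₁, b₁, c₁) = (4, 2.5, -1) − 0.01·(8, 12, 2) = (3.92, 2.38, -1.02)
(a₂, b₂, c₂) = (3.92, 2.38, -1.02) − 0.01·(7.84, 11.52, 1.88) = (3.8416, 2.2648, -1.0388)
(a₃, b₃, c₃) = (3.8416, 2.2648, -1.0388) − 0.01·(7.6832, 11.0592, 1.7672) = (3.764768, 2.154208, -1.056472)
(a₄, b₄, c₄) = (3.764768, 2.154208, -1.056472) − 0.01·(7.529536, 10.616832, 1.661168) = (3.68947264, 2.04803968, -1.07308368)
c = -1.07308368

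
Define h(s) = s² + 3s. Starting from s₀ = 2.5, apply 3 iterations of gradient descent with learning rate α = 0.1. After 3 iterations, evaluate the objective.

h′(s) = 2s + 3
s₁ = 2.5 − 0.1·8 = 1.7
s₂ = 1.7 − 0.1·6.4 = 1.06
s₃ = 1.06 − 0.1·5.12 = 0.548
h(0.548) = 1.944304

1.944304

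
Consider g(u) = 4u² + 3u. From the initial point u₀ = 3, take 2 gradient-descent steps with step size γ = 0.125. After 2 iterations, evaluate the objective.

-0.5625

g′(u) = 8u + 3
u₁ = 3 − 0.125·27 = -0.375
u₂ = -0.375 − 0.125·0 = -0.375
g(-0.375) = -0.5625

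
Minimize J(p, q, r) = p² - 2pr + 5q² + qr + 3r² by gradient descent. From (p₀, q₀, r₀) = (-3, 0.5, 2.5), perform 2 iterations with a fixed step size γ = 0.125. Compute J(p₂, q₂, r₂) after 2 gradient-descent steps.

∇J = (2p - 2r, 10q + r, -2p + q + 6r)
Step 1: at (-3, 0.5, 2.5), ∇J = (-11, 7.5, 21.5) → (-3, 0.5, 2.5) − 0.125·(-11, 7.5, 21.5) = (-1.625, -0.4375, -0.1875)
Step 2: at (-1.625, -0.4375, -0.1875), ∇J = (-2.875, -4.5625, 1.6875) → (-1.625, -0.4375, -0.1875) − 0.125·(-2.875, -4.5625, 1.6875) = (-1.265625, 0.1328125, -0.3984375)
J(-1.265625, 0.1328125, -0.3984375) = 1.10479736328125

1.10479736328125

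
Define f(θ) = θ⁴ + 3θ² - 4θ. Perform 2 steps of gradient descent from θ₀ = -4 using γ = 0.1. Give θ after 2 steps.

f′(θ) = 4θ³ + 6θ - 4
θ₁ = -4 − 0.1·(-284) = 24.4
θ₂ = 24.4 − 0.1·58249.536 = -5800.5536

-5800.5536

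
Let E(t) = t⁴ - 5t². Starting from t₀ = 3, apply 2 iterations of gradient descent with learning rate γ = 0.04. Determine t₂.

-0.16772352

E′(t) = 4t³ - 10t
Step 1: E′(3) = 78; t₁ = 3 − 0.04·78 = -0.12
Step 2: E′(-0.12) = 1.193088; t₂ = -0.12 − 0.04·1.193088 = -0.16772352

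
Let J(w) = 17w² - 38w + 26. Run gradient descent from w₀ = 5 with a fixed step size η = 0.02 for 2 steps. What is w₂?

1.5152

J′(w) = 34w - 38
Step 1: J′(5) = 132; w₁ = 5 − 0.02·132 = 2.36
Step 2: J′(2.36) = 42.24; w₂ = 2.36 − 0.02·42.24 = 1.5152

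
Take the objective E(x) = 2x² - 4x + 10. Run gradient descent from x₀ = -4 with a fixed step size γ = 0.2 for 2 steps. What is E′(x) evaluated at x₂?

E′(x) = 4x - 4
x₁ = -4 − 0.2·(-20) = 0
x₂ = 0 − 0.2·(-4) = 0.8
E′(x) at (0.8) = -0.8

-0.8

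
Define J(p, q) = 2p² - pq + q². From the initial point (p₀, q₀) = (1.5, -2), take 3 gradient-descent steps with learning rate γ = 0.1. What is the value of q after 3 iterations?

∇J = (4p - q, -p + 2q)
(p₁, q₁) = (1.5, -2) − 0.1·(8, -5.5) = (0.7, -1.45)
(p₂, q₂) = (0.7, -1.45) − 0.1·(4.25, -3.6) = (0.275, -1.09)
(p₃, q₃) = (0.275, -1.09) − 0.1·(2.19, -2.455) = (0.056, -0.8445)
q = -0.8445

-0.8445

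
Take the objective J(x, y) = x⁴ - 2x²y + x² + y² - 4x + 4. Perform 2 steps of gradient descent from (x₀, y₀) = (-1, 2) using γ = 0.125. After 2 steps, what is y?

1.453125

∇J = (4x³ - 4xy + 2x - 4, -2x² + 2y)
(x₁, y₁) = (-1, 2) − 0.125·(-2, 2) = (-0.75, 1.75)
(x₂, y₂) = (-0.75, 1.75) − 0.125·(-1.9375, 2.375) = (-0.5078125, 1.453125)
y = 1.453125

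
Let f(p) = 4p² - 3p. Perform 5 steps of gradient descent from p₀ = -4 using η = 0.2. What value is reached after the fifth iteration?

f′(p) = 8p - 3
p₁ = -4 − 0.2·(-35) = 3
p₂ = 3 − 0.2·21 = -1.2
p₃ = -1.2 − 0.2·(-12.6) = 1.32
p₄ = 1.32 − 0.2·7.56 = -0.192
p₅ = -0.192 − 0.2·(-4.536) = 0.7152

0.7152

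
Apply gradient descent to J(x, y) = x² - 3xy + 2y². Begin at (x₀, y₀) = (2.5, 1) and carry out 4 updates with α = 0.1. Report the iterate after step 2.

∇J = (2x - 3y, -3x + 4y)
Step 1: at (2.5, 1), ∇J = (2, -3.5) → (2.5, 1) − 0.1·(2, -3.5) = (2.3, 1.35)
Step 2: at (2.3, 1.35), ∇J = (0.55, -1.5) → (2.3, 1.35) − 0.1·(0.55, -1.5) = (2.245, 1.5)

(2.245, 1.5)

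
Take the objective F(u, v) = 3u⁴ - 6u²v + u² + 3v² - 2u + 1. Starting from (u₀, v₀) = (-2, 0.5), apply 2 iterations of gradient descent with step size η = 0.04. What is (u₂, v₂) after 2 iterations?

(0.61504, 1.6328)

∇F = (12u³ - 12uv + 2u - 2, -6u² + 6v)
Step 1: at (-2, 0.5), ∇F = (-90, -21) → (-2, 0.5) − 0.04·(-90, -21) = (1.6, 1.34)
Step 2: at (1.6, 1.34), ∇F = (24.624, -7.32) → (1.6, 1.34) − 0.04·(24.624, -7.32) = (0.61504, 1.6328)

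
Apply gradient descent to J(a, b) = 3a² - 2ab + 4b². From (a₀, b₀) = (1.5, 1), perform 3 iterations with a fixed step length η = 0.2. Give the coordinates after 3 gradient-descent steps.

(0.02, -0.032)

∇J = (6a - 2b, -2a + 8b)
Step 1: at (1.5, 1), ∇J = (7, 5) → (1.5, 1) − 0.2·(7, 5) = (0.1, 0)
Step 2: at (0.1, 0), ∇J = (0.6, -0.2) → (0.1, 0) − 0.2·(0.6, -0.2) = (-0.02, 0.04)
Step 3: at (-0.02, 0.04), ∇J = (-0.2, 0.36) → (-0.02, 0.04) − 0.2·(-0.2, 0.36) = (0.02, -0.032)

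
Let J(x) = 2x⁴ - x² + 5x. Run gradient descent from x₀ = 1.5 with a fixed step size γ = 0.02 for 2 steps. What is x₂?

0.73220992

J′(x) = 8x³ - 2x + 5
Step 1: J′(1.5) = 29; x₁ = 1.5 − 0.02·29 = 0.92
Step 2: J′(0.92) = 9.389504; x₂ = 0.92 − 0.02·9.389504 = 0.73220992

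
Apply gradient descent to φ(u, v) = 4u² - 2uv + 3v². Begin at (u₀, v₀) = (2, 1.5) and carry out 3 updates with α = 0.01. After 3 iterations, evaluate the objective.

11.778004409264

∇φ = (8u - 2v, -2u + 6v)
(u₁, v₁) = (2, 1.5) − 0.01·(13, 5) = (1.87, 1.45)
(u₂, v₂) = (1.87, 1.45) − 0.01·(12.06, 4.96) = (1.7494, 1.4004)
(u₃, v₃) = (1.7494, 1.4004) − 0.01·(11.1944, 4.9036) = (1.637456, 1.351364)
φ(1.637456, 1.351364) = 11.778004409264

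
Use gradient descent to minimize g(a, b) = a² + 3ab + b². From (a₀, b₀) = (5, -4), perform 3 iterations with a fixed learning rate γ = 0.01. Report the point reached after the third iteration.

∇g = (2a + 3b, 3a + 2b)
(a₁, b₁) = (5, -4) − 0.01·(-2, 7) = (5.02, -4.07)
(a₂, b₂) = (5.02, -4.07) − 0.01·(-2.17, 6.92) = (5.0417, -4.1392)
(a₃, b₃) = (5.0417, -4.1392) − 0.01·(-2.3342, 6.8467) = (5.065042, -4.207667)

(5.065042, -4.207667)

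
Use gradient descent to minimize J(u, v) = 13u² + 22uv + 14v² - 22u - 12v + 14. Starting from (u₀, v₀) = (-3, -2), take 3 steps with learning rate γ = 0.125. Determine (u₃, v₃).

(374.484375, 389.859375)

∇J = (26u + 22v - 22, 22u + 28v - 12)
Step 1: at (-3, -2), ∇J = (-144, -134) → (-3, -2) − 0.125·(-144, -134) = (15, 14.75)
Step 2: at (15, 14.75), ∇J = (692.5, 731) → (15, 14.75) − 0.125·(692.5, 731) = (-71.5625, -76.625)
Step 3: at (-71.5625, -76.625), ∇J = (-3568.375, -3731.875) → (-71.5625, -76.625) − 0.125·(-3568.375, -3731.875) = (374.484375, 389.859375)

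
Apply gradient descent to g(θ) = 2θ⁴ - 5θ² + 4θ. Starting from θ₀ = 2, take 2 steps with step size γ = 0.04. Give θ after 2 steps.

g′(θ) = 8θ³ - 10θ + 4
Step 1: g′(2) = 48; θ₁ = 2 − 0.04·48 = 0.08
Step 2: g′(0.08) = 3.204096; θ₂ = 0.08 − 0.04·3.204096 = -0.04816384

-0.04816384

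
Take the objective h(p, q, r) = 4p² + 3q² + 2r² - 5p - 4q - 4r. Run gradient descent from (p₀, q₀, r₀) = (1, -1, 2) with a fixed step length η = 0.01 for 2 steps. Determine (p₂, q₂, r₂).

∇h = (8p - 5, 6q - 4, 4r - 4)
Step 1: at (1, -1, 2), ∇h = (3, -10, 4) → (1, -1, 2) − 0.01·(3, -10, 4) = (0.97, -0.9, 1.96)
Step 2: at (0.97, -0.9, 1.96), ∇h = (2.76, -9.4, 3.84) → (0.97, -0.9, 1.96) − 0.01·(2.76, -9.4, 3.84) = (0.9424, -0.806, 1.9216)

(0.9424, -0.806, 1.9216)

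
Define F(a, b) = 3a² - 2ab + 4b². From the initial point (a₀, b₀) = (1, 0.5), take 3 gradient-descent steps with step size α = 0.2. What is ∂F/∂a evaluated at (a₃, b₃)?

-0.296

∇F = (6a - 2b, -2a + 8b)
(a₁, b₁) = (1, 0.5) − 0.2·(5, 2) = (0, 0.1)
(a₂, b₂) = (0, 0.1) − 0.2·(-0.2, 0.8) = (0.04, -0.06)
(a₃, b₃) = (0.04, -0.06) − 0.2·(0.36, -0.56) = (-0.032, 0.052)
∂F/∂a at (-0.032, 0.052) = -0.296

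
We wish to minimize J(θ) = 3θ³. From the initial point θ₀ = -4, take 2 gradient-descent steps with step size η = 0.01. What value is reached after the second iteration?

J′(θ) = 9θ²
θ₁ = -4 − 0.01·144 = -5.44
θ₂ = -5.44 − 0.01·266.3424 = -8.103424

-8.103424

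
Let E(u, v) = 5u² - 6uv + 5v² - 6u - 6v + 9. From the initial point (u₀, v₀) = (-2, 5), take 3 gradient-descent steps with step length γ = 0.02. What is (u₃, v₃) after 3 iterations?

(0.399488, 2.600512)

∇E = (10u - 6v - 6, -6u + 10v - 6)
(u₁, v₁) = (-2, 5) − 0.02·(-56, 56) = (-0.88, 3.88)
(u₂, v₂) = (-0.88, 3.88) − 0.02·(-38.08, 38.08) = (-0.1184, 3.1184)
(u₃, v₃) = (-0.1184, 3.1184) − 0.02·(-25.8944, 25.8944) = (0.399488, 2.600512)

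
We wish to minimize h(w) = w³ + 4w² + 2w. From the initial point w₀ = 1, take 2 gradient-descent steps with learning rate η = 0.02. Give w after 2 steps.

h′(w) = 3w² + 8w + 2
w₁ = 1 − 0.02·13 = 0.74
w₂ = 0.74 − 0.02·9.5628 = 0.548744

0.548744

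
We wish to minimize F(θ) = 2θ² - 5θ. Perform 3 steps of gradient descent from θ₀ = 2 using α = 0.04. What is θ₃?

1.694528

F′(θ) = 4θ - 5
Step 1: F′(2) = 3; θ₁ = 2 − 0.04·3 = 1.88
Step 2: F′(1.88) = 2.52; θ₂ = 1.88 − 0.04·2.52 = 1.7792
Step 3: F′(1.7792) = 2.1168; θ₃ = 1.7792 − 0.04·2.1168 = 1.694528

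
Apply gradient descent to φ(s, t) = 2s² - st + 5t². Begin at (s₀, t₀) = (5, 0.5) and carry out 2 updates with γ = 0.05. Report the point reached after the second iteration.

∇φ = (4s - t, -s + 10t)
(s₁, t₁) = (5, 0.5) − 0.05·(19.5, 0) = (4.025, 0.5)
(s₂, t₂) = (4.025, 0.5) − 0.05·(15.6, 0.975) = (3.245, 0.45125)

(3.245, 0.45125)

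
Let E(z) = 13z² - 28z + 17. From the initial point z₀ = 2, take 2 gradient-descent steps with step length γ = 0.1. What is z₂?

E′(z) = 26z - 28
Step 1: E′(2) = 24; z₁ = 2 − 0.1·24 = -0.4
Step 2: E′(-0.4) = -38.4; z₂ = -0.4 − 0.1·(-38.4) = 3.44

3.44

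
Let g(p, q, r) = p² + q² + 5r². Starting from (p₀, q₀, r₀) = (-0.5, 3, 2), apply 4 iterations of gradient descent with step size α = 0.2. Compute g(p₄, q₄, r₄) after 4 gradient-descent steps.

∇g = (2p, 2q, 10r)
(p₁, q₁, r₁) = (-0.5, 3, 2) − 0.2·(-1, 6, 20) = (-0.3, 1.8, -2)
(p₂, q₂, r₂) = (-0.3, 1.8, -2) − 0.2·(-0.6, 3.6, -20) = (-0.18, 1.08, 2)
(p₃, q₃, r₃) = (-0.18, 1.08, 2) − 0.2·(-0.36, 2.16, 20) = (-0.108, 0.648, -2)
(p₄, q₄, r₄) = (-0.108, 0.648, -2) − 0.2·(-0.216, 1.296, -20) = (-0.0648, 0.3888, 2)
g(-0.0648, 0.3888, 2) = 20.15536448

20.15536448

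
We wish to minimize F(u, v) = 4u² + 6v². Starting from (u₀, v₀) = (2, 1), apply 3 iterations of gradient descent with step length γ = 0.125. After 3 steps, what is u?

∇F = (8u, 12v)
Step 1: at (2, 1), ∇F = (16, 12) → (2, 1) − 0.125·(16, 12) = (0, -0.5)
Step 2: at (0, -0.5), ∇F = (0, -6) → (0, -0.5) − 0.125·(0, -6) = (0, 0.25)
Step 3: at (0, 0.25), ∇F = (0, 3) → (0, 0.25) − 0.125·(0, 3) = (0, -0.125)
u = 0

0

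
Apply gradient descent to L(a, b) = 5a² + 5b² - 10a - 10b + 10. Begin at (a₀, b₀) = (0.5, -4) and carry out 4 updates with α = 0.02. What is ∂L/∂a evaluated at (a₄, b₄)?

∇L = (10a - 10, 10b - 10)
(a₁, b₁) = (0.5, -4) − 0.02·(-5, -50) = (0.6, -3)
(a₂, b₂) = (0.6, -3) − 0.02·(-4, -40) = (0.68, -2.2)
(a₃, b₃) = (0.68, -2.2) − 0.02·(-3.2, -32) = (0.744, -1.56)
(a₄, b₄) = (0.744, -1.56) − 0.02·(-2.56, -25.6) = (0.7952, -1.048)
∂L/∂a at (0.7952, -1.048) = -2.048

-2.048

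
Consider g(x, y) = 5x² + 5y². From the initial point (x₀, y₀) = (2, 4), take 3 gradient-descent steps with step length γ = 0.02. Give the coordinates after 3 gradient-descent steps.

∇g = (10x, 10y)
Step 1: at (2, 4), ∇g = (20, 40) → (2, 4) − 0.02·(20, 40) = (1.6, 3.2)
Step 2: at (1.6, 3.2), ∇g = (16, 32) → (1.6, 3.2) − 0.02·(16, 32) = (1.28, 2.56)
Step 3: at (1.28, 2.56), ∇g = (12.8, 25.6) → (1.28, 2.56) − 0.02·(12.8, 25.6) = (1.024, 2.048)

(1.024, 2.048)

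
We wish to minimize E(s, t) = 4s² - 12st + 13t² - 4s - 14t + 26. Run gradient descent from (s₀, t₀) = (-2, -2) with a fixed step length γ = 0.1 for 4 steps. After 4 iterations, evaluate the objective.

∇E = (8s - 12t - 4, -12s + 26t - 14)
Step 1: at (-2, -2), ∇E = (4, -42) → (-2, -2) − 0.1·(4, -42) = (-2.4, 2.2)
Step 2: at (-2.4, 2.2), ∇E = (-49.6, 72) → (-2.4, 2.2) − 0.1·(-49.6, 72) = (2.56, -5)
Step 3: at (2.56, -5), ∇E = (76.48, -174.72) → (2.56, -5) − 0.1·(76.48, -174.72) = (-5.088, 12.472)
Step 4: at (-5.088, 12.472), ∇E = (-194.368, 371.328) → (-5.088, 12.472) − 0.1·(-194.368, 371.328) = (14.3488, -24.6608)
E(14.3488, -24.6608) = 13289.65862656

13289.65862656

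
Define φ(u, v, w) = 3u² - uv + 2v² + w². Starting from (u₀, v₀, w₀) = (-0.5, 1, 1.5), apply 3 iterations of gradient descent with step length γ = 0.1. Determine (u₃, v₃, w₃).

(0.038, 0.1935, 0.768)

∇φ = (6u - v, -u + 4v, 2w)
Step 1: at (-0.5, 1, 1.5), ∇φ = (-4, 4.5, 3) → (-0.5, 1, 1.5) − 0.1·(-4, 4.5, 3) = (-0.1, 0.55, 1.2)
Step 2: at (-0.1, 0.55, 1.2), ∇φ = (-1.15, 2.3, 2.4) → (-0.1, 0.55, 1.2) − 0.1·(-1.15, 2.3, 2.4) = (0.015, 0.32, 0.96)
Step 3: at (0.015, 0.32, 0.96), ∇φ = (-0.23, 1.265, 1.92) → (0.015, 0.32, 0.96) − 0.1·(-0.23, 1.265, 1.92) = (0.038, 0.1935, 0.768)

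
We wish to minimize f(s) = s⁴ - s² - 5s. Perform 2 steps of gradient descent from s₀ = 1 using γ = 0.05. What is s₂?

f′(s) = 4s³ - 2s - 5
s₁ = 1 − 0.05·(-3) = 1.15
s₂ = 1.15 − 0.05·(-1.2165) = 1.210825

1.210825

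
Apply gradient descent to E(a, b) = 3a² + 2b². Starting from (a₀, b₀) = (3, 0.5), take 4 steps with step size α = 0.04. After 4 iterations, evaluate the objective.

∇E = (6a, 4b)
(a₁, b₁) = (3, 0.5) − 0.04·(18, 2) = (2.28, 0.42)
(a₂, b₂) = (2.28, 0.42) − 0.04·(13.68, 1.68) = (1.7328, 0.3528)
(a₃, b₃) = (1.7328, 0.3528) − 0.04·(10.3968, 1.4112) = (1.316928, 0.296352)
(a₄, b₄) = (1.316928, 0.296352) − 0.04·(7.901568, 1.185408) = (1.00086528, 0.24893568)
E(1.00086528, 0.24893568) = 3.12913187168256

3.12913187168256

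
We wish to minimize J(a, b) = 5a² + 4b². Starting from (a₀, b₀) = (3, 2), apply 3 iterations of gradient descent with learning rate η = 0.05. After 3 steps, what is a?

∇J = (10a, 8b)
(a₁, b₁) = (3, 2) − 0.05·(30, 16) = (1.5, 1.2)
(a₂, b₂) = (1.5, 1.2) − 0.05·(15, 9.6) = (0.75, 0.72)
(a₃, b₃) = (0.75, 0.72) − 0.05·(7.5, 5.76) = (0.375, 0.432)
a = 0.375

0.375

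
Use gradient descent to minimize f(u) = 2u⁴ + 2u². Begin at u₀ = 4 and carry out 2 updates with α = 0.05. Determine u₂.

4477.8496

f′(u) = 8u³ + 4u
Step 1: f′(4) = 528; u₁ = 4 − 0.05·528 = -22.4
Step 2: f′(-22.4) = -90004.992; u₂ = -22.4 − 0.05·(-90004.992) = 4477.8496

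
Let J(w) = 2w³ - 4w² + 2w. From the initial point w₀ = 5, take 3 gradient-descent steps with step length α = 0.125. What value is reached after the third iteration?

-4839

J′(w) = 6w² - 8w + 2
Step 1: J′(5) = 112; w₁ = 5 − 0.125·112 = -9
Step 2: J′(-9) = 560; w₂ = -9 − 0.125·560 = -79
Step 3: J′(-79) = 38080; w₃ = -79 − 0.125·38080 = -4839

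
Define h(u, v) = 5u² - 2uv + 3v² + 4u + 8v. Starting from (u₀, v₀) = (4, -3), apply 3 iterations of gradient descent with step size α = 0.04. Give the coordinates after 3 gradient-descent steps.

∇h = (10u - 2v + 4, -2u + 6v + 8)
Step 1: at (4, -3), ∇h = (50, -18) → (4, -3) − 0.04·(50, -18) = (2, -2.28)
Step 2: at (2, -2.28), ∇h = (28.56, -9.68) → (2, -2.28) − 0.04·(28.56, -9.68) = (0.8576, -1.8928)
Step 3: at (0.8576, -1.8928), ∇h = (16.3616, -5.072) → (0.8576, -1.8928) − 0.04·(16.3616, -5.072) = (0.203136, -1.68992)

(0.203136, -1.68992)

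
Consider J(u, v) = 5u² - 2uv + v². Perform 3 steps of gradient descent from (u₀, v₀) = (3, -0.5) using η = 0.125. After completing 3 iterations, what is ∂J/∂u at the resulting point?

∇J = (10u - 2v, -2u + 2v)
Step 1: at (3, -0.5), ∇J = (31, -7) → (3, -0.5) − 0.125·(31, -7) = (-0.875, 0.375)
Step 2: at (-0.875, 0.375), ∇J = (-9.5, 2.5) → (-0.875, 0.375) − 0.125·(-9.5, 2.5) = (0.3125, 0.0625)
Step 3: at (0.3125, 0.0625), ∇J = (3, -0.5) → (0.3125, 0.0625) − 0.125·(3, -0.5) = (-0.0625, 0.125)
∂J/∂u at (-0.0625, 0.125) = -0.875

-0.875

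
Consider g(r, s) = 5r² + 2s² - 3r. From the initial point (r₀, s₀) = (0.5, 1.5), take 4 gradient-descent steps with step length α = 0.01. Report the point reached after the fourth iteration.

∇g = (10r - 3, 4s)
Step 1: at (0.5, 1.5), ∇g = (2, 6) → (0.5, 1.5) − 0.01·(2, 6) = (0.48, 1.44)
Step 2: at (0.48, 1.44), ∇g = (1.8, 5.76) → (0.48, 1.44) − 0.01·(1.8, 5.76) = (0.462, 1.3824)
Step 3: at (0.462, 1.3824), ∇g = (1.62, 5.5296) → (0.462, 1.3824) − 0.01·(1.62, 5.5296) = (0.4458, 1.327104)
Step 4: at (0.4458, 1.327104), ∇g = (1.458, 5.308416) → (0.4458, 1.327104) − 0.01·(1.458, 5.308416) = (0.43122, 1.27401984)

(0.43122, 1.27401984)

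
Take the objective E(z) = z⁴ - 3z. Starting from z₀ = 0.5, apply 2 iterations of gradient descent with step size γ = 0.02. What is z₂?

E′(z) = 4z³ - 3
z₁ = 0.5 − 0.02·(-2.5) = 0.55
z₂ = 0.55 − 0.02·(-2.3345) = 0.59669

0.59669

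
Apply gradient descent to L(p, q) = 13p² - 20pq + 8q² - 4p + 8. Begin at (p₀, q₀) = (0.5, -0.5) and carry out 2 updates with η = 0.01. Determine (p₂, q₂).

(0.2054, -0.2068)

∇L = (26p - 20q - 4, -20p + 16q)
(p₁, q₁) = (0.5, -0.5) − 0.01·(19, -18) = (0.31, -0.32)
(p₂, q₂) = (0.31, -0.32) − 0.01·(10.46, -11.32) = (0.2054, -0.2068)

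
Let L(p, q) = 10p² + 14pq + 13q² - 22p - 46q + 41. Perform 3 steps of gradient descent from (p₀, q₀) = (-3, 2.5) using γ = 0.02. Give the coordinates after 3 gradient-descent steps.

(-1.351808, 2.775392)

∇L = (20p + 14q - 22, 14p + 26q - 46)
Step 1: at (-3, 2.5), ∇L = (-47, -23) → (-3, 2.5) − 0.02·(-47, -23) = (-2.06, 2.96)
Step 2: at (-2.06, 2.96), ∇L = (-21.76, 2.12) → (-2.06, 2.96) − 0.02·(-21.76, 2.12) = (-1.6248, 2.9176)
Step 3: at (-1.6248, 2.9176), ∇L = (-13.6496, 7.1104) → (-1.6248, 2.9176) − 0.02·(-13.6496, 7.1104) = (-1.351808, 2.775392)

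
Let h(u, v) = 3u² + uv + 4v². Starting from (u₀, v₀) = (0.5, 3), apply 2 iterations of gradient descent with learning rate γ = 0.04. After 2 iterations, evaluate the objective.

∇h = (6u + v, u + 8v)
Step 1: at (0.5, 3), ∇h = (6, 24.5) → (0.5, 3) − 0.04·(6, 24.5) = (0.26, 2.02)
Step 2: at (0.26, 2.02), ∇h = (3.58, 16.42) → (0.26, 2.02) − 0.04·(3.58, 16.42) = (0.1168, 1.3632)
h(0.1168, 1.3632) = 7.63340544

7.63340544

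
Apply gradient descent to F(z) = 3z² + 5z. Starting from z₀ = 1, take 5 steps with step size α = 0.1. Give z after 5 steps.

F′(z) = 6z + 5
Step 1: F′(1) = 11; z₁ = 1 − 0.1·11 = -0.1
Step 2: F′(-0.1) = 4.4; z₂ = -0.1 − 0.1·4.4 = -0.54
Step 3: F′(-0.54) = 1.76; z₃ = -0.54 − 0.1·1.76 = -0.716
Step 4: F′(-0.716) = 0.704; z₄ = -0.716 − 0.1·0.704 = -0.7864
Step 5: F′(-0.7864) = 0.2816; z₅ = -0.7864 − 0.1·0.2816 = -0.81456

-0.81456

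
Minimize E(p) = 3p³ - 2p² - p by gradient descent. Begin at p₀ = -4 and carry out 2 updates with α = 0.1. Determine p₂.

E′(p) = 9p² - 4p - 1
p₁ = -4 − 0.1·159 = -19.9
p₂ = -19.9 − 0.1·3642.69 = -384.169

-384.169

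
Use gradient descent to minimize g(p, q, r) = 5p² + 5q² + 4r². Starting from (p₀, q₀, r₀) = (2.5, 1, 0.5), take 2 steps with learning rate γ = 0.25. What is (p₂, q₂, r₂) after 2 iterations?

∇g = (10p, 10q, 8r)
(p₁, q₁, r₁) = (2.5, 1, 0.5) − 0.25·(25, 10, 4) = (-3.75, -1.5, -0.5)
(p₂, q₂, r₂) = (-3.75, -1.5, -0.5) − 0.25·(-37.5, -15, -4) = (5.625, 2.25, 0.5)

(5.625, 2.25, 0.5)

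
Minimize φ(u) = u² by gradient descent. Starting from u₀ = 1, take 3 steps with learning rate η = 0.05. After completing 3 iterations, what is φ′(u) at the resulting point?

φ′(u) = 2u
u₁ = 1 − 0.05·2 = 0.9
u₂ = 0.9 − 0.05·1.8 = 0.81
u₃ = 0.81 − 0.05·1.62 = 0.729
φ′(u) at (0.729) = 1.458

1.458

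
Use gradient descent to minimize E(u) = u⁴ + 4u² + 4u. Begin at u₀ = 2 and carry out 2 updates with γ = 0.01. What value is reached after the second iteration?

1.19192832

E′(u) = 4u³ + 8u + 4
Step 1: E′(2) = 52; u₁ = 2 − 0.01·52 = 1.48
Step 2: E′(1.48) = 28.807168; u₂ = 1.48 − 0.01·28.807168 = 1.19192832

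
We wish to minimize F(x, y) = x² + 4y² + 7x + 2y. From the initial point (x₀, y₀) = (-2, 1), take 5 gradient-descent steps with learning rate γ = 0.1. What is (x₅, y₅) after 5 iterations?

∇F = (2x + 7, 8y + 2)
Step 1: at (-2, 1), ∇F = (3, 10) → (-2, 1) − 0.1·(3, 10) = (-2.3, 0)
Step 2: at (-2.3, 0), ∇F = (2.4, 2) → (-2.3, 0) − 0.1·(2.4, 2) = (-2.54, -0.2)
Step 3: at (-2.54, -0.2), ∇F = (1.92, 0.4) → (-2.54, -0.2) − 0.1·(1.92, 0.4) = (-2.732, -0.24)
Step 4: at (-2.732, -0.24), ∇F = (1.536, 0.08) → (-2.732, -0.24) − 0.1·(1.536, 0.08) = (-2.8856, -0.248)
Step 5: at (-2.8856, -0.248), ∇F = (1.2288, 0.016) → (-2.8856, -0.248) − 0.1·(1.2288, 0.016) = (-3.00848, -0.2496)

(-3.00848, -0.2496)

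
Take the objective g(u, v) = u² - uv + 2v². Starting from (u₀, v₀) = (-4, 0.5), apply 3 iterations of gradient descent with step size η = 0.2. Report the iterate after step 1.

∇g = (2u - v, -u + 4v)
Step 1: at (-4, 0.5), ∇g = (-8.5, 6) → (-4, 0.5) − 0.2·(-8.5, 6) = (-2.3, -0.7)

(-2.3, -0.7)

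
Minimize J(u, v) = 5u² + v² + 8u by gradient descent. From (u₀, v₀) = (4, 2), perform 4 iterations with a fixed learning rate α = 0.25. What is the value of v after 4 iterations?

0.125

∇J = (10u + 8, 2v)
Step 1: at (4, 2), ∇J = (48, 4) → (4, 2) − 0.25·(48, 4) = (-8, 1)
Step 2: at (-8, 1), ∇J = (-72, 2) → (-8, 1) − 0.25·(-72, 2) = (10, 0.5)
Step 3: at (10, 0.5), ∇J = (108, 1) → (10, 0.5) − 0.25·(108, 1) = (-17, 0.25)
Step 4: at (-17, 0.25), ∇J = (-162, 0.5) → (-17, 0.25) − 0.25·(-162, 0.5) = (23.5, 0.125)
v = 0.125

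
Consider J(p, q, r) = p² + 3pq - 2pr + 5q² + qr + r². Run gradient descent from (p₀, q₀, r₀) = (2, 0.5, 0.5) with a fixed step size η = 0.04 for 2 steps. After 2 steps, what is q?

∇J = (2p + 3q - 2r, 3p + 10q + r, -2p + q + 2r)
Step 1: at (2, 0.5, 0.5), ∇J = (4.5, 11.5, -2.5) → (2, 0.5, 0.5) − 0.04·(4.5, 11.5, -2.5) = (1.82, 0.04, 0.6)
Step 2: at (1.82, 0.04, 0.6), ∇J = (2.56, 6.46, -2.4) → (1.82, 0.04, 0.6) − 0.04·(2.56, 6.46, -2.4) = (1.7176, -0.2184, 0.696)
q = -0.2184

-0.2184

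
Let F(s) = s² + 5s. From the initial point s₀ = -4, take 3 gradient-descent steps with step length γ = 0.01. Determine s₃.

-3.911788

F′(s) = 2s + 5
s₁ = -4 − 0.01·(-3) = -3.97
s₂ = -3.97 − 0.01·(-2.94) = -3.9406
s₃ = -3.9406 − 0.01·(-2.8812) = -3.911788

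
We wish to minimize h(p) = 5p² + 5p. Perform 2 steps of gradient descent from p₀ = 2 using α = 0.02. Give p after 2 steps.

h′(p) = 10p + 5
p₁ = 2 − 0.02·25 = 1.5
p₂ = 1.5 − 0.02·20 = 1.1

1.1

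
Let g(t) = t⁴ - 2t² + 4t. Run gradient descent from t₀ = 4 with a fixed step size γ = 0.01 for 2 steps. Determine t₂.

g′(t) = 4t³ - 4t + 4
Step 1: g′(4) = 244; t₁ = 4 − 0.01·244 = 1.56
Step 2: g′(1.56) = 12.945664; t₂ = 1.56 − 0.01·12.945664 = 1.43054336

1.43054336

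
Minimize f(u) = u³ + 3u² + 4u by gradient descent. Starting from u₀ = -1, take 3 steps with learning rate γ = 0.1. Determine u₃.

f′(u) = 3u² + 6u + 4
u₁ = -1 − 0.1·1 = -1.1
u₂ = -1.1 − 0.1·1.03 = -1.203
u₃ = -1.203 − 0.1·1.123627 = -1.3153627

-1.3153627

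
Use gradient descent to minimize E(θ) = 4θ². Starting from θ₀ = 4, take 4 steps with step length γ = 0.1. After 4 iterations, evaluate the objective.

E′(θ) = 8θ
Step 1: E′(4) = 32; θ₁ = 4 − 0.1·32 = 0.8
Step 2: E′(0.8) = 6.4; θ₂ = 0.8 − 0.1·6.4 = 0.16
Step 3: E′(0.16) = 1.28; θ₃ = 0.16 − 0.1·1.28 = 0.032
Step 4: E′(0.032) = 0.256; θ₄ = 0.032 − 0.1·0.256 = 0.0064
E(0.0064) = 0.00016384

0.00016384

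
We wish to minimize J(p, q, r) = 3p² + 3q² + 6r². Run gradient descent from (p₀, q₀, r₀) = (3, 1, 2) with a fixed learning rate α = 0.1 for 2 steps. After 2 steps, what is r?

0.08

∇J = (6p, 6q, 12r)
(p₁, q₁, r₁) = (3, 1, 2) − 0.1·(18, 6, 24) = (1.2, 0.4, -0.4)
(p₂, q₂, r₂) = (1.2, 0.4, -0.4) − 0.1·(7.2, 2.4, -4.8) = (0.48, 0.16, 0.08)
r = 0.08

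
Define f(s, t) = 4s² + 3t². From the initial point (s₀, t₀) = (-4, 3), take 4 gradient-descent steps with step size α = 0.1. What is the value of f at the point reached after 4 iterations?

∇f = (8s, 6t)
(s₁, t₁) = (-4, 3) − 0.1·(-32, 18) = (-0.8, 1.2)
(s₂, t₂) = (-0.8, 1.2) − 0.1·(-6.4, 7.2) = (-0.16, 0.48)
(s₃, t₃) = (-0.16, 0.48) − 0.1·(-1.28, 2.88) = (-0.032, 0.192)
(s₄, t₄) = (-0.032, 0.192) − 0.1·(-0.256, 1.152) = (-0.0064, 0.0768)
f(-0.0064, 0.0768) = 0.01785856

0.01785856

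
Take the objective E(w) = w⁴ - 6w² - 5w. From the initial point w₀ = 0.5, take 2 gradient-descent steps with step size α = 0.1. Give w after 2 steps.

2.42045

E′(w) = 4w³ - 12w - 5
Step 1: E′(0.5) = -10.5; w₁ = 0.5 − 0.1·(-10.5) = 1.55
Step 2: E′(1.55) = -8.7045; w₂ = 1.55 − 0.1·(-8.7045) = 2.42045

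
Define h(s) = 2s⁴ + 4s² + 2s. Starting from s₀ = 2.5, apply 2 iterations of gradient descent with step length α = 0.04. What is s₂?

9.97823104

h′(s) = 8s³ + 8s + 2
Step 1: h′(2.5) = 147; s₁ = 2.5 − 0.04·147 = -3.38
Step 2: h′(-3.38) = -333.955776; s₂ = -3.38 − 0.04·(-333.955776) = 9.97823104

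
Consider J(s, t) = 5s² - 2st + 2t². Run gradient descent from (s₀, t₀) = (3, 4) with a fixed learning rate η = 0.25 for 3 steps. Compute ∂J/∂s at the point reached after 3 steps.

∇J = (10s - 2t, -2s + 4t)
Step 1: at (3, 4), ∇J = (22, 10) → (3, 4) − 0.25·(22, 10) = (-2.5, 1.5)
Step 2: at (-2.5, 1.5), ∇J = (-28, 11) → (-2.5, 1.5) − 0.25·(-28, 11) = (4.5, -1.25)
Step 3: at (4.5, -1.25), ∇J = (47.5, -14) → (4.5, -1.25) − 0.25·(47.5, -14) = (-7.375, 2.25)
∂J/∂s at (-7.375, 2.25) = -78.25

-78.25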